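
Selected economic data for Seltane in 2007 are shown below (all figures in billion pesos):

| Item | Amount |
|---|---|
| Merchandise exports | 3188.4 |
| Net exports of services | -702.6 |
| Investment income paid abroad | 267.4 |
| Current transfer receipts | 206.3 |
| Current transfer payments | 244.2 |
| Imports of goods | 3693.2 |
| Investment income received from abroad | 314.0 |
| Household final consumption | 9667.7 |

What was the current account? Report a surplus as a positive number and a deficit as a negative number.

Goods balance = 3188.4 - 3693.2 = -504.8
Services balance = -702.6
Trade balance (goods + services) = -504.8 + (-702.6) = -1207.4
Net primary income = 314.0 - 267.4 = 46.6
Net secondary income = 206.3 - 244.2 = -37.9
Current account = -1207.4 + 46.6 + (-37.9) = -1198.7

-1198.7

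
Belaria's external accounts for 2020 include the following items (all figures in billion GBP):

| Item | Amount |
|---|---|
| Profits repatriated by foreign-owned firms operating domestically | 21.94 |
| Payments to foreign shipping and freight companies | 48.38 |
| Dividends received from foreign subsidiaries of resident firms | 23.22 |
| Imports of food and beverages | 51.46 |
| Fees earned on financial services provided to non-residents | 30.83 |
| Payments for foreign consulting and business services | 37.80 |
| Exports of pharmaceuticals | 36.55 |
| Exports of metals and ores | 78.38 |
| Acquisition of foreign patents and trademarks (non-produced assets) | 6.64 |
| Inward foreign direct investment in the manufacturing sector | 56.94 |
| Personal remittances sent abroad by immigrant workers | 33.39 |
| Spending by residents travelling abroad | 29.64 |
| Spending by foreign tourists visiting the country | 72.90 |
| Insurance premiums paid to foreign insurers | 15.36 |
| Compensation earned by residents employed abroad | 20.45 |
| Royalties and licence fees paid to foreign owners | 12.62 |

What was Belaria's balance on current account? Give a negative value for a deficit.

11.74

Goods: -51.46 + 36.55 + 78.38 = 63.47
Services: 30.83 - 29.64 - 12.62 - 15.36 - 48.38 + 72.90 - 37.80 = -40.07
Primary income: 20.45 + 23.22 - 21.94 = 21.73
Secondary income: -33.39
Current account = 63.47 + (-40.07) + 21.73 + (-33.39) = 11.74
(Excluded from the current account — capital account: acquisition of foreign patents and trademarks (non-produced assets) 6.64; financial account: inward foreign direct investment in the manufacturing sector 56.94.)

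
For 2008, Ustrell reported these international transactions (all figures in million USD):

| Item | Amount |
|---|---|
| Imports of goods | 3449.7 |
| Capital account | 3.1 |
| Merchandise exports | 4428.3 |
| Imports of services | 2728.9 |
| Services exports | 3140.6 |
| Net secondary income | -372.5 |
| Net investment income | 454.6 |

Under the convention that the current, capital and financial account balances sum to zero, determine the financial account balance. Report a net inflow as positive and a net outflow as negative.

Goods balance = 4428.3 - 3449.7 = 978.6
Services balance = 3140.6 - 2728.9 = 411.7
Trade balance (goods + services) = 978.6 + 411.7 = 1390.3
Net primary income = 454.6
Net secondary income = -372.5
Current account = 1390.3 + 454.6 + (-372.5) = 1472.4
Financial account = -(1472.4 + 3.1) = -1475.5

-1475.5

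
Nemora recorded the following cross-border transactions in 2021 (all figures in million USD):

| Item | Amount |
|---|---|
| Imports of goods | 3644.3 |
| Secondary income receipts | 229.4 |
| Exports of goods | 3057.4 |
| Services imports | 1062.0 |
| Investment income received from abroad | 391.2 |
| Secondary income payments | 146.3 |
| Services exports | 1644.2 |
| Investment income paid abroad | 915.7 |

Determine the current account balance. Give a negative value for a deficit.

Goods balance = 3057.4 - 3644.3 = -586.9
Services balance = 1644.2 - 1062.0 = 582.2
Trade balance (goods + services) = -586.9 + 582.2 = -4.7
Net primary income = 391.2 - 915.7 = -524.5
Net secondary income = 229.4 - 146.3 = 83.1
Current account = -4.7 + (-524.5) + 83.1 = -446.1

-446.1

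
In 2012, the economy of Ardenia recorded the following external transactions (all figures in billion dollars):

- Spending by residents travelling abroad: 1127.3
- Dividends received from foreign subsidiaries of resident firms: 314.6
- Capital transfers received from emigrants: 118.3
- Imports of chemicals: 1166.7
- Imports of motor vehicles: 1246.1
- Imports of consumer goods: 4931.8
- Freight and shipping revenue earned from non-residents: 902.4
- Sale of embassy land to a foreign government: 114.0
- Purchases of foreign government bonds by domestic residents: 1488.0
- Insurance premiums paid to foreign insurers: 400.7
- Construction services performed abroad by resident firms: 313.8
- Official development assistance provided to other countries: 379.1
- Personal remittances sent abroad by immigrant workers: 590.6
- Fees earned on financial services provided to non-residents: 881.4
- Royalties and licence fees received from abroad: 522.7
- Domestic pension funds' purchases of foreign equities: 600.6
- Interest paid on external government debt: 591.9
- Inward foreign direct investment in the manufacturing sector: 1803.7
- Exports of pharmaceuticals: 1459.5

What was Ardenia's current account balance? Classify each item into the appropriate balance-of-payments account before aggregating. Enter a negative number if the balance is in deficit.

Goods: -1246.1 - 4931.8 + 1459.5 - 1166.7 = -5885.1
Services: -1127.3 - 400.7 + 902.4 + 313.8 + 881.4 + 522.7 = 1092.3
Primary income: 314.6 - 591.9 = -277.3
Secondary income: -379.1 - 590.6 = -969.7
Current account = (-5885.1) + 1092.3 + (-277.3) + (-969.7) = -6039.8
(Excluded from the current account — capital account: capital transfers received from emigrants 118.3, sale of embassy land to a foreign government 114.0; financial account: purchases of foreign government bonds by domestic residents 1488.0, domestic pension funds' purchases of foreign equities 600.6, inward foreign direct investment in the manufacturing sector 1803.7.)

-6039.8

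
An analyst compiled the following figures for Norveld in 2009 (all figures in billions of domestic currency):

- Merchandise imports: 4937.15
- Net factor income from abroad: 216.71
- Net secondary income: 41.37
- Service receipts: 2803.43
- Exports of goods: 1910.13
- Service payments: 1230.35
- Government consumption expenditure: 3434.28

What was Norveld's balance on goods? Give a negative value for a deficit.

Goods balance = 1910.13 - 4937.15 = -3027.02

-3027.02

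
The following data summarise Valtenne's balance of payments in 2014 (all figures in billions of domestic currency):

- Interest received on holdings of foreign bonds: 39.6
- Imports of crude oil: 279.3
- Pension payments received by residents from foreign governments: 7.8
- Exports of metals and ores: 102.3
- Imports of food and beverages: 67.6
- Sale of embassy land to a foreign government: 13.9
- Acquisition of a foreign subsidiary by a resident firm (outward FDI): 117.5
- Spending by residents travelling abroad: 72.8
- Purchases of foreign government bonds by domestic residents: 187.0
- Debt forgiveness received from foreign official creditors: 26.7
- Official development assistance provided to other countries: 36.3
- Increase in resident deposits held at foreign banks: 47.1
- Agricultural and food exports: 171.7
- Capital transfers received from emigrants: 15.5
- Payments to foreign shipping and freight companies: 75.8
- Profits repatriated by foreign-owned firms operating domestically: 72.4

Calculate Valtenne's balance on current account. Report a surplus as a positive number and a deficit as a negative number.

-282.8

Goods: -279.3 - 67.6 + 171.7 + 102.3 = -72.9
Services: -75.8 - 72.8 = -148.6
Primary income: -72.4 + 39.6 = -32.8
Secondary income: -36.3 + 7.8 = -28.5
Current account = (-72.9) + (-148.6) + (-32.8) + (-28.5) = -282.8
(Excluded from the current account — capital account: sale of embassy land to a foreign government 13.9, debt forgiveness received from foreign official creditors 26.7, capital transfers received from emigrants 15.5; financial account: acquisition of a foreign subsidiary by a resident firm (outward FDI) 117.5, purchases of foreign government bonds by domestic residents 187.0, increase in resident deposits held at foreign banks 47.1.)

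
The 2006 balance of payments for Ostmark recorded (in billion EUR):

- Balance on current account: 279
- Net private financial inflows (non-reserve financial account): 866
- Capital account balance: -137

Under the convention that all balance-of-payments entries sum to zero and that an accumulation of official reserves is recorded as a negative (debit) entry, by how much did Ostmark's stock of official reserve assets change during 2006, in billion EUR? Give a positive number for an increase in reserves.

1008

Official reserve transactions balance = -(279 + (-137) + 866) = -1008
An accumulation of reserves is recorded as a debit (negative entry), so the change in the stock of reserves is the negative of that balance.
Change in official reserves = -(-1008) = 1008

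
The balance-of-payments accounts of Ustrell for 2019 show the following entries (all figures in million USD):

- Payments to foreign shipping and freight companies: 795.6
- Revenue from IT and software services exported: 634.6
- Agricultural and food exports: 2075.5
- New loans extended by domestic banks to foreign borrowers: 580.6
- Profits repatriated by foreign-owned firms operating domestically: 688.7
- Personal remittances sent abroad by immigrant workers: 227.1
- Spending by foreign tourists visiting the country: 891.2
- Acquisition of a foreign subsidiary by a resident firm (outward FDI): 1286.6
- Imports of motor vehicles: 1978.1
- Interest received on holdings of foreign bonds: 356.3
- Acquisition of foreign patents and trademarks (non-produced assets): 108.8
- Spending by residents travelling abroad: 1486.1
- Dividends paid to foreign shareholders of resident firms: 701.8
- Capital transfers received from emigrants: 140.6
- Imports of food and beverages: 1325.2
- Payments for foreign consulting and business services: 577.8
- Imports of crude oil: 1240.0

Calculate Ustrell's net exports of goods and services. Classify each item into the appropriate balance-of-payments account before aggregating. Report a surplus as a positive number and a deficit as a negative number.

-3801.5

Goods: -1240.0 + 2075.5 - 1978.1 - 1325.2 = -2467.8
Services: -795.6 - 1486.1 + 634.6 + 891.2 - 577.8 = -1333.7
Trade balance = -2467.8 + (-1333.7) = -3801.5
(Excluded from the trade balance — financial account: new loans extended by domestic banks to foreign borrowers 580.6, acquisition of a foreign subsidiary by a resident firm (outward FDI) 1286.6; primary income: profits repatriated by foreign-owned firms operating domestically 688.7, interest received on holdings of foreign bonds 356.3, dividends paid to foreign shareholders of resident firms 701.8; secondary income: personal remittances sent abroad by immigrant workers 227.1; capital account: acquisition of foreign patents and trademarks (non-produced assets) 108.8, capital transfers received from emigrants 140.6.)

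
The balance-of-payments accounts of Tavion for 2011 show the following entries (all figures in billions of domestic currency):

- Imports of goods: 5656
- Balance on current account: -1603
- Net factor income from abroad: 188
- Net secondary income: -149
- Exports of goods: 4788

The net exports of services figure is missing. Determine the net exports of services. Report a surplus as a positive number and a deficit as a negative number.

Current account = goods balance + services balance + net primary income + net secondary income
Sum of the known components = -829
Net exports of services = CA - (known components) = -1603 - (-829) = -774

-774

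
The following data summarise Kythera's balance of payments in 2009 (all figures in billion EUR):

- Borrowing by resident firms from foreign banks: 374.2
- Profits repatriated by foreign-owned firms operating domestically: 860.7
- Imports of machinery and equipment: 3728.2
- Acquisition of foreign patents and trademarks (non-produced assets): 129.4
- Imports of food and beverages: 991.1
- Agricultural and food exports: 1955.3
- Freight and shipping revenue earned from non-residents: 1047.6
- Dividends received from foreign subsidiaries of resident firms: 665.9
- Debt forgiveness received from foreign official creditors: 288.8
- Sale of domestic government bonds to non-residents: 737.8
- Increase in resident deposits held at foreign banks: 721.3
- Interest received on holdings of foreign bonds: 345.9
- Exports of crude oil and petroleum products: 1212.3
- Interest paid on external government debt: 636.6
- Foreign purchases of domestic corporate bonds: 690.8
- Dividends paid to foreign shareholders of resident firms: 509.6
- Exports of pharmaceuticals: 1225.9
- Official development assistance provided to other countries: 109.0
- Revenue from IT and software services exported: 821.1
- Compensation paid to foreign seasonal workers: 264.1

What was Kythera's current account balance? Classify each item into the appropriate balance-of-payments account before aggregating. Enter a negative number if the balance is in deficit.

Goods: -991.1 + 1212.3 + 1955.3 - 3728.2 + 1225.9 = -325.8
Services: 821.1 + 1047.6 = 1868.7
Primary income: 665.9 - 860.7 - 636.6 - 264.1 - 509.6 + 345.9 = -1259.2
Secondary income: -109.0
Current account = (-325.8) + 1868.7 + (-1259.2) + (-109.0) = 174.7
(Excluded from the current account — financial account: borrowing by resident firms from foreign banks 374.2, sale of domestic government bonds to non-residents 737.8, increase in resident deposits held at foreign banks 721.3, foreign purchases of domestic corporate bonds 690.8; capital account: acquisition of foreign patents and trademarks (non-produced assets) 129.4, debt forgiveness received from foreign official creditors 288.8.)

174.7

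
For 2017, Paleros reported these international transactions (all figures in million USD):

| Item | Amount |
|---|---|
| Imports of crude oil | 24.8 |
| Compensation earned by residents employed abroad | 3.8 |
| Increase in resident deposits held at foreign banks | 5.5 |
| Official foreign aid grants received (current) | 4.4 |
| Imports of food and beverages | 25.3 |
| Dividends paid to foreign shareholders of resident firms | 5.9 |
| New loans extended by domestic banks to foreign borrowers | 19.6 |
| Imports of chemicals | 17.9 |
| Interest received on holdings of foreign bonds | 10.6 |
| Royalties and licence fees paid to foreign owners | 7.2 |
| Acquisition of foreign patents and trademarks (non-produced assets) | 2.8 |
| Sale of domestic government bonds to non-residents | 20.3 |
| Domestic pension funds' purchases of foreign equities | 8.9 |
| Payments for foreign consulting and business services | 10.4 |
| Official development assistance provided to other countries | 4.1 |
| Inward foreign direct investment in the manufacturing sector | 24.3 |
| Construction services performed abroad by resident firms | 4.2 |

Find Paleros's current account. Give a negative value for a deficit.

Goods: -17.9 - 25.3 - 24.8 = -68.0
Services: 4.2 - 10.4 - 7.2 = -13.4
Primary income: 10.6 + 3.8 - 5.9 = 8.5
Secondary income: 4.4 - 4.1 = 0.3
Current account = (-68.0) + (-13.4) + 8.5 + 0.3 = -72.6
(Excluded from the current account — financial account: increase in resident deposits held at foreign banks 5.5, new loans extended by domestic banks to foreign borrowers 19.6, sale of domestic government bonds to non-residents 20.3, domestic pension funds' purchases of foreign equities 8.9, inward foreign direct investment in the manufacturing sector 24.3; capital account: acquisition of foreign patents and trademarks (non-produced assets) 2.8.)

-72.6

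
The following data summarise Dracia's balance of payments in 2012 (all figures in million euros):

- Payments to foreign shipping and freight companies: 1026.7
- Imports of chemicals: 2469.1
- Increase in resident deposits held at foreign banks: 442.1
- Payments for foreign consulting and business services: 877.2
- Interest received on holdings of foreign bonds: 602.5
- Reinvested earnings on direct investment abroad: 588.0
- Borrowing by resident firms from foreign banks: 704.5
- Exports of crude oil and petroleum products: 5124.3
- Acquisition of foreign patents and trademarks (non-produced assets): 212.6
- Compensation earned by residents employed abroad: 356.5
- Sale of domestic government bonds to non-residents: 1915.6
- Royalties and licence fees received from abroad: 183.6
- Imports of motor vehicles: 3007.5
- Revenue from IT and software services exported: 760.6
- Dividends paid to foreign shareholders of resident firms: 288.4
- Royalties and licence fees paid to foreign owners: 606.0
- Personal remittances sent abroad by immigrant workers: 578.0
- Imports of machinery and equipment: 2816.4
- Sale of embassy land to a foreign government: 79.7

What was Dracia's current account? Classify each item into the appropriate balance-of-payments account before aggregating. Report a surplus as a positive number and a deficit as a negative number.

-4053.8

Goods: -2469.1 - 2816.4 - 3007.5 + 5124.3 = -3168.7
Services: -1026.7 - 606.0 + 183.6 + 760.6 - 877.2 = -1565.7
Primary income: -288.4 + 356.5 + 602.5 + 588.0 = 1258.6
Secondary income: -578.0
Current account = (-3168.7) + (-1565.7) + 1258.6 + (-578.0) = -4053.8
(Excluded from the current account — financial account: increase in resident deposits held at foreign banks 442.1, borrowing by resident firms from foreign banks 704.5, sale of domestic government bonds to non-residents 1915.6; capital account: acquisition of foreign patents and trademarks (non-produced assets) 212.6, sale of embassy land to a foreign government 79.7.)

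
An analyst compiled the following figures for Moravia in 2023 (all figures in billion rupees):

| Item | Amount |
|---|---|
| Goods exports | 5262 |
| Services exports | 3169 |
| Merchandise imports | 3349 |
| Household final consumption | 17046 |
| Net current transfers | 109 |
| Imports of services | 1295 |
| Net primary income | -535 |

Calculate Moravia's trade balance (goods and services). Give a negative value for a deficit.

Goods balance = 5262 - 3349 = 1913
Services balance = 3169 - 1295 = 1874
Trade balance (goods + services) = 1913 + 1874 = 3787

3787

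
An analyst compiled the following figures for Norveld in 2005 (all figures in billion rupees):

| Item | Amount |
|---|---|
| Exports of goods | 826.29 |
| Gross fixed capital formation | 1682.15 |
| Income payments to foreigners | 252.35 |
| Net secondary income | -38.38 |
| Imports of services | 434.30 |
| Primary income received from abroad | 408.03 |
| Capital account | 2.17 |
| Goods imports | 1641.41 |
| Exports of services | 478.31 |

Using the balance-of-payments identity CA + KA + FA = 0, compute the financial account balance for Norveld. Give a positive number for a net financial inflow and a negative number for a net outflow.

Goods balance = 826.29 - 1641.41 = -815.12
Services balance = 478.31 - 434.30 = 44.01
Trade balance (goods + services) = -815.12 + 44.01 = -771.11
Net primary income = 408.03 - 252.35 = 155.68
Net secondary income = -38.38
Current account = -771.11 + 155.68 + (-38.38) = -653.81
Financial account = -(-653.81 + 2.17) = 651.64

651.64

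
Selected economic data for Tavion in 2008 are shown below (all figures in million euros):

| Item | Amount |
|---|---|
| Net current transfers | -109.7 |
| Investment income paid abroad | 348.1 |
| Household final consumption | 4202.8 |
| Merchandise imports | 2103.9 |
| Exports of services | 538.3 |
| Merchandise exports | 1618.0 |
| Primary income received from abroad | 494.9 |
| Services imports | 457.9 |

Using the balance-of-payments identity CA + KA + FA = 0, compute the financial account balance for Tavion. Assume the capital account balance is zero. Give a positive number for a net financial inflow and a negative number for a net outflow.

368.4

Goods balance = 1618.0 - 2103.9 = -485.9
Services balance = 538.3 - 457.9 = 80.4
Trade balance (goods + services) = -485.9 + 80.4 = -405.5
Net primary income = 494.9 - 348.1 = 146.8
Net secondary income = -109.7
Current account = -405.5 + 146.8 + (-109.7) = -368.4
Financial account = -(-368.4) = 368.4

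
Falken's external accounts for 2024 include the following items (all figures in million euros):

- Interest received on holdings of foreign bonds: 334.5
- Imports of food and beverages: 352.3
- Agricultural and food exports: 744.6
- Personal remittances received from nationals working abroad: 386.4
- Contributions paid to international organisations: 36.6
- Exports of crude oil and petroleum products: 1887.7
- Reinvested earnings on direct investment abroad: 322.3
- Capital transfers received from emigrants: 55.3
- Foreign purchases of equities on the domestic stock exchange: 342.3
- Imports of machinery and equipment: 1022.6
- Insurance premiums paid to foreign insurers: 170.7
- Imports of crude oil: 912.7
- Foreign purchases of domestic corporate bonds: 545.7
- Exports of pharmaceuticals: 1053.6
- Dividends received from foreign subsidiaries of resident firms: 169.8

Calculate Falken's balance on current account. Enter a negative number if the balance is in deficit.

2404.0

Goods: 1887.7 + 744.6 - 1022.6 - 352.3 + 1053.6 - 912.7 = 1398.3
Services: -170.7
Primary income: 169.8 + 322.3 + 334.5 = 826.6
Secondary income: 386.4 - 36.6 = 349.8
Current account = 1398.3 + (-170.7) + 826.6 + 349.8 = 2404.0
(Excluded from the current account — capital account: capital transfers received from emigrants 55.3; financial account: foreign purchases of equities on the domestic stock exchange 342.3, foreign purchases of domestic corporate bonds 545.7.)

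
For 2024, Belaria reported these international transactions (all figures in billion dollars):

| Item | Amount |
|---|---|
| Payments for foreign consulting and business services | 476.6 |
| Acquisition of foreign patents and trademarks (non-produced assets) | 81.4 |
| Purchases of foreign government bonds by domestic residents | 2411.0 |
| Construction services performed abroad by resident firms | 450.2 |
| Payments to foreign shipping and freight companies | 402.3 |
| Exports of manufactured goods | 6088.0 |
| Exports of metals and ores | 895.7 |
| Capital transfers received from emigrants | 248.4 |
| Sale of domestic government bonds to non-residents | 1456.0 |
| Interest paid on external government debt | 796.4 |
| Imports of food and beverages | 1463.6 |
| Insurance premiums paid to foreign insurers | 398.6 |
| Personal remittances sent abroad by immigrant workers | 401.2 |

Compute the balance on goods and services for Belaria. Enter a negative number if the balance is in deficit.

4692.8

Goods: 6088.0 + 895.7 - 1463.6 = 5520.1
Services: 450.2 - 402.3 - 476.6 - 398.6 = -827.3
Trade balance = 5520.1 + (-827.3) = 4692.8
(Excluded from the trade balance — capital account: acquisition of foreign patents and trademarks (non-produced assets) 81.4, capital transfers received from emigrants 248.4; financial account: purchases of foreign government bonds by domestic residents 2411.0, sale of domestic government bonds to non-residents 1456.0; primary income: interest paid on external government debt 796.4; secondary income: personal remittances sent abroad by immigrant workers 401.2.)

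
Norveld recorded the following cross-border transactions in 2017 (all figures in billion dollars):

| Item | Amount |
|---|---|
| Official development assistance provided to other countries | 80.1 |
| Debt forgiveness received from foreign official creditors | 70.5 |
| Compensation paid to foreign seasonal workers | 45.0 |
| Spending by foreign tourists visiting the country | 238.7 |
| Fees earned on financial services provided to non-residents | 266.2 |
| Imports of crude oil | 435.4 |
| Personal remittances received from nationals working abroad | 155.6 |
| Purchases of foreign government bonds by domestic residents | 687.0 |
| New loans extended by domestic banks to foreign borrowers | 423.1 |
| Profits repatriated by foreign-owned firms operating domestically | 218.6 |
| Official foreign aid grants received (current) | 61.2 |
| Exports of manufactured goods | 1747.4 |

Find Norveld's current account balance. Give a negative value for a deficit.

1690.0

Goods: 1747.4 - 435.4 = 1312.0
Services: 238.7 + 266.2 = 504.9
Primary income: -218.6 - 45.0 = -263.6
Secondary income: -80.1 + 155.6 + 61.2 = 136.7
Current account = 1312.0 + 504.9 + (-263.6) + 136.7 = 1690.0
(Excluded from the current account — capital account: debt forgiveness received from foreign official creditors 70.5; financial account: purchases of foreign government bonds by domestic residents 687.0, new loans extended by domestic banks to foreign borrowers 423.1.)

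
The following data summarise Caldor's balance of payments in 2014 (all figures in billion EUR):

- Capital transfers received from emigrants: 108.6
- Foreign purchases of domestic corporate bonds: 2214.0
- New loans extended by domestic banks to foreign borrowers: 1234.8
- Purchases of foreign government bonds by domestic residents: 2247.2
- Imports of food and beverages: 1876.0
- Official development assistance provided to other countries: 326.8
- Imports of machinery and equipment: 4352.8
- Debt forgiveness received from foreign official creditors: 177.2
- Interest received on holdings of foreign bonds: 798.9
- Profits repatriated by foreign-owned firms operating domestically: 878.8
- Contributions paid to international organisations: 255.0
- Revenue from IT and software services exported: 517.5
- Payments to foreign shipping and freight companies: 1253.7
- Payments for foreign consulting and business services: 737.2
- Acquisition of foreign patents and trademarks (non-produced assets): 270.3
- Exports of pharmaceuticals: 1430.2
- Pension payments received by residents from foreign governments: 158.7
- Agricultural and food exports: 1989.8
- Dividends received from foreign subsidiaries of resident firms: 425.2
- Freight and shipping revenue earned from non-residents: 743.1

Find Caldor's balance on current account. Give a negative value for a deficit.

Goods: -4352.8 + 1989.8 + 1430.2 - 1876.0 = -2808.8
Services: 517.5 - 1253.7 + 743.1 - 737.2 = -730.3
Primary income: 425.2 - 878.8 + 798.9 = 345.3
Secondary income: 158.7 - 326.8 - 255.0 = -423.1
Current account = (-2808.8) + (-730.3) + 345.3 + (-423.1) = -3616.9
(Excluded from the current account — capital account: capital transfers received from emigrants 108.6, debt forgiveness received from foreign official creditors 177.2, acquisition of foreign patents and trademarks (non-produced assets) 270.3; financial account: foreign purchases of domestic corporate bonds 2214.0, new loans extended by domestic banks to foreign borrowers 1234.8, purchases of foreign government bonds by domestic residents 2247.2.)

-3616.9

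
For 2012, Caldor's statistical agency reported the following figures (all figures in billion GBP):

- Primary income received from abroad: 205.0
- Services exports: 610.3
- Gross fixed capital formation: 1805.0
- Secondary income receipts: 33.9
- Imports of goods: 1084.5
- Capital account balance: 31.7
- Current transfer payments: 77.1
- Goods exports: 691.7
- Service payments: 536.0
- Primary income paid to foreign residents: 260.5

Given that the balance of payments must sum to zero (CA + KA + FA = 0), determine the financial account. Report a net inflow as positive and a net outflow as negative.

Goods balance = 691.7 - 1084.5 = -392.8
Services balance = 610.3 - 536.0 = 74.3
Trade balance (goods + services) = -392.8 + 74.3 = -318.5
Net primary income = 205.0 - 260.5 = -55.5
Net secondary income = 33.9 - 77.1 = -43.2
Current account = -318.5 + (-55.5) + (-43.2) = -417.2
Financial account = -(-417.2 + 31.7) = 385.5

385.5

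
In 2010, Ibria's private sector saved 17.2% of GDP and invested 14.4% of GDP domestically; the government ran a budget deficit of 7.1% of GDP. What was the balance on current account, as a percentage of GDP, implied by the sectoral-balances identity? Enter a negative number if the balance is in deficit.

By the sectoral-balances identity, CA = (S_private - I) + (T - G).
Private balance = 17.2 - 14.4 = 2.8
Government balance (T - G) = -7.1
CA = 2.8 + (-7.1) = -4.3

-4.3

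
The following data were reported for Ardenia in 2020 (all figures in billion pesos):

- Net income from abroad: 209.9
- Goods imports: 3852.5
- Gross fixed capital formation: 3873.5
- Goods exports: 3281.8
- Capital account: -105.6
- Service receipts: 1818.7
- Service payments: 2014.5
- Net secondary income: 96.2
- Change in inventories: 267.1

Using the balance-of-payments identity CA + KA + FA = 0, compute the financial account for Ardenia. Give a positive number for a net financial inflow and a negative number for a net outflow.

566.0

Goods balance = 3281.8 - 3852.5 = -570.7
Services balance = 1818.7 - 2014.5 = -195.8
Trade balance (goods + services) = -570.7 + (-195.8) = -766.5
Net primary income = 209.9
Net secondary income = 96.2
Current account = -766.5 + 209.9 + 96.2 = -460.4
Financial account = -(-460.4 + (-105.6)) = 566.0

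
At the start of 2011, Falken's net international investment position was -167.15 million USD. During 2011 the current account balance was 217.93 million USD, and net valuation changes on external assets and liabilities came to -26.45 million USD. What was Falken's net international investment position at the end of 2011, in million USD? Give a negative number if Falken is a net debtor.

Change in NIIP = current account + net valuation change = 217.93 + (-26.45) = 191.48
End-of-year NIIP = -167.15 + 191.48 = 24.33

24.33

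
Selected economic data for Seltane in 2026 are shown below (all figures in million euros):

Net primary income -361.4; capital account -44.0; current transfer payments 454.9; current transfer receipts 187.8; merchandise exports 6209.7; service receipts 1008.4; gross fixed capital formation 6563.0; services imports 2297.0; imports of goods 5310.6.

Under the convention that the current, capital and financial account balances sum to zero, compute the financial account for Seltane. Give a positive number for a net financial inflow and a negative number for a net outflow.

1062.0

Goods balance = 6209.7 - 5310.6 = 899.1
Services balance = 1008.4 - 2297.0 = -1288.6
Trade balance (goods + services) = 899.1 + (-1288.6) = -389.5
Net primary income = -361.4
Net secondary income = 187.8 - 454.9 = -267.1
Current account = -389.5 + (-361.4) + (-267.1) = -1018.0
Financial account = -(-1018.0 + (-44.0)) = 1062.0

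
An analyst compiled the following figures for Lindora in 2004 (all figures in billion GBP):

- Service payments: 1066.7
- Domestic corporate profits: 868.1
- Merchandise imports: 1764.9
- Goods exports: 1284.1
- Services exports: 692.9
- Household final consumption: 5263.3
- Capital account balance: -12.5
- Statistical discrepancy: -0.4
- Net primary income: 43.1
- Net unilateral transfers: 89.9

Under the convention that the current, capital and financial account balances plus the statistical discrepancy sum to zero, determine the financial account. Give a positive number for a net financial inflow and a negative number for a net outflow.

734.5

Goods balance = 1284.1 - 1764.9 = -480.8
Services balance = 692.9 - 1066.7 = -373.8
Trade balance (goods + services) = -480.8 + (-373.8) = -854.6
Net primary income = 43.1
Net secondary income = 89.9
Current account = -854.6 + 43.1 + 89.9 = -721.6
Financial account = -(-721.6 + (-12.5) + (-0.4)) = 734.5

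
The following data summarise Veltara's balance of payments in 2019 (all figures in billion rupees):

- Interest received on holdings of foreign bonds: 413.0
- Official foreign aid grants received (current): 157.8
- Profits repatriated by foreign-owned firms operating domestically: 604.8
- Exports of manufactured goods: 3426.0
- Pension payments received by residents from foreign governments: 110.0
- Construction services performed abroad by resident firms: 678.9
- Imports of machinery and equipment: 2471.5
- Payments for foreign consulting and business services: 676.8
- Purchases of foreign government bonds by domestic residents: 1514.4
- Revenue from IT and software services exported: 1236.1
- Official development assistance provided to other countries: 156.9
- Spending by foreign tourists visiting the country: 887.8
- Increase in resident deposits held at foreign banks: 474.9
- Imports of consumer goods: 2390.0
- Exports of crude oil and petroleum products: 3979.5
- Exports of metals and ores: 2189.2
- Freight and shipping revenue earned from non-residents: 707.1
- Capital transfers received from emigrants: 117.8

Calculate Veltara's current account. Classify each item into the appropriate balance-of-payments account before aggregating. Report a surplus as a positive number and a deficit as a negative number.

Goods: 3979.5 + 3426.0 + 2189.2 - 2390.0 - 2471.5 = 4733.2
Services: -676.8 + 707.1 + 887.8 + 1236.1 + 678.9 = 2833.1
Primary income: -604.8 + 413.0 = -191.8
Secondary income: 110.0 - 156.9 + 157.8 = 110.9
Current account = 4733.2 + 2833.1 + (-191.8) + 110.9 = 7485.4
(Excluded from the current account — financial account: purchases of foreign government bonds by domestic residents 1514.4, increase in resident deposits held at foreign banks 474.9; capital account: capital transfers received from emigrants 117.8.)

7485.4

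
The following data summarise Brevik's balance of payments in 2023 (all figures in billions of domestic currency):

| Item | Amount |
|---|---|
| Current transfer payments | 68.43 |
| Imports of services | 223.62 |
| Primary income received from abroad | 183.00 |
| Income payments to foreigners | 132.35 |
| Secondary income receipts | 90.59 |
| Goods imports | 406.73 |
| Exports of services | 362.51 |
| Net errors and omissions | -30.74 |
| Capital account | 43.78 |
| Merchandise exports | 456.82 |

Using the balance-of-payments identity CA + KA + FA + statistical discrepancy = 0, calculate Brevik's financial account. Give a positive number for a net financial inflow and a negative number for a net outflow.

-274.83

Goods balance = 456.82 - 406.73 = 50.09
Services balance = 362.51 - 223.62 = 138.89
Trade balance (goods + services) = 50.09 + 138.89 = 188.98
Net primary income = 183.00 - 132.35 = 50.65
Net secondary income = 90.59 - 68.43 = 22.16
Current account = 188.98 + 50.65 + 22.16 = 261.79
Financial account = -(261.79 + 43.78 + (-30.74)) = -274.83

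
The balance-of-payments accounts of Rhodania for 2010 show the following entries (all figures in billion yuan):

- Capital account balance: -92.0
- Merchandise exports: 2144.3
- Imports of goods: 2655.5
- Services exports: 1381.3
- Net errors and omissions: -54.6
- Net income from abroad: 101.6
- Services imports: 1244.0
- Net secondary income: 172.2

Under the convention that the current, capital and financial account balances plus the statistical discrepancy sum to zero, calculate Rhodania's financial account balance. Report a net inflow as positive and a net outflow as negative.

Goods balance = 2144.3 - 2655.5 = -511.2
Services balance = 1381.3 - 1244.0 = 137.3
Trade balance (goods + services) = -511.2 + 137.3 = -373.9
Net primary income = 101.6
Net secondary income = 172.2
Current account = -373.9 + 101.6 + 172.2 = -100.1
Financial account = -(-100.1 + (-92.0) + (-54.6)) = 246.7

246.7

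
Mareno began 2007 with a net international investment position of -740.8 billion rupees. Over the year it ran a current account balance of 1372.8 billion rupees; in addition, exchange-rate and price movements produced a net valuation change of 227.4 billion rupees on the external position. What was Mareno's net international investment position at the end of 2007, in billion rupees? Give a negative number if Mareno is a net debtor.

Change in NIIP = current account + net valuation change = 1372.8 + 227.4 = 1600.2
End-of-year NIIP = -740.8 + 1600.2 = 859.4

859.4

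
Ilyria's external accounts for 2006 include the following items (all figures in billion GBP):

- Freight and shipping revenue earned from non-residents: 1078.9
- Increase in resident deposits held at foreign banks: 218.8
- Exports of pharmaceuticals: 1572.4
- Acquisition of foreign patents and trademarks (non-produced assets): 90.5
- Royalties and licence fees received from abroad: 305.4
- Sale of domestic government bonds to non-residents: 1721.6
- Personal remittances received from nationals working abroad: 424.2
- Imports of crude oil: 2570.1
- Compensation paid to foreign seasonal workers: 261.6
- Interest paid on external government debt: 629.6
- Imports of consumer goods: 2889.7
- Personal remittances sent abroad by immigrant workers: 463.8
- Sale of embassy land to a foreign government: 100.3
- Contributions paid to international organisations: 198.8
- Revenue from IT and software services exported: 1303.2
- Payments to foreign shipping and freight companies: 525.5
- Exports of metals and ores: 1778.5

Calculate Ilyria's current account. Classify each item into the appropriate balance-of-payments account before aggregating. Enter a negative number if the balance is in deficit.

-1076.5

Goods: 1778.5 - 2570.1 + 1572.4 - 2889.7 = -2108.9
Services: -525.5 + 1303.2 + 1078.9 + 305.4 = 2162.0
Primary income: -261.6 - 629.6 = -891.2
Secondary income: -463.8 + 424.2 - 198.8 = -238.4
Current account = (-2108.9) + 2162.0 + (-891.2) + (-238.4) = -1076.5
(Excluded from the current account — financial account: increase in resident deposits held at foreign banks 218.8, sale of domestic government bonds to non-residents 1721.6; capital account: acquisition of foreign patents and trademarks (non-produced assets) 90.5, sale of embassy land to a foreign government 100.3.)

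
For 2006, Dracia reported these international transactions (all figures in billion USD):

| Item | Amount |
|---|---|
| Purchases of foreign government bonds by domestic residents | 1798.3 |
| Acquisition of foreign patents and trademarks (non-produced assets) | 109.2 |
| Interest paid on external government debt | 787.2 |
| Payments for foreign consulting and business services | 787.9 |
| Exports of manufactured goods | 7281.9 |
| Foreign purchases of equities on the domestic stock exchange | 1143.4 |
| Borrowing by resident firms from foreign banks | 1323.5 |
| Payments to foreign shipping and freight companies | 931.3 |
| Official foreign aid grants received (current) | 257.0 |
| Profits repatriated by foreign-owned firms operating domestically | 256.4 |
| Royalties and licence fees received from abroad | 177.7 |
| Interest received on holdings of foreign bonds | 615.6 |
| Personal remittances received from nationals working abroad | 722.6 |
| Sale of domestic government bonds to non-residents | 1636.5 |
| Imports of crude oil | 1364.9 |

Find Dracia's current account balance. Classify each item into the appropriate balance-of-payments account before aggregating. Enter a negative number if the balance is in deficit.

Goods: -1364.9 + 7281.9 = 5917.0
Services: -787.9 + 177.7 - 931.3 = -1541.5
Primary income: -787.2 + 615.6 - 256.4 = -428.0
Secondary income: 722.6 + 257.0 = 979.6
Current account = 5917.0 + (-1541.5) + (-428.0) + 979.6 = 4927.1
(Excluded from the current account — financial account: purchases of foreign government bonds by domestic residents 1798.3, foreign purchases of equities on the domestic stock exchange 1143.4, borrowing by resident firms from foreign banks 1323.5, sale of domestic government bonds to non-residents 1636.5; capital account: acquisition of foreign patents and trademarks (non-produced assets) 109.2.)

4927.1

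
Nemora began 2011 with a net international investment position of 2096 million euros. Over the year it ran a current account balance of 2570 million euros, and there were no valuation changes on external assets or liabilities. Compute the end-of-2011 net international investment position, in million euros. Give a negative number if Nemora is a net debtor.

With no valuation effects, change in NIIP = current account = 2570
End-of-year NIIP = 2096 + 2570 = 4666

4666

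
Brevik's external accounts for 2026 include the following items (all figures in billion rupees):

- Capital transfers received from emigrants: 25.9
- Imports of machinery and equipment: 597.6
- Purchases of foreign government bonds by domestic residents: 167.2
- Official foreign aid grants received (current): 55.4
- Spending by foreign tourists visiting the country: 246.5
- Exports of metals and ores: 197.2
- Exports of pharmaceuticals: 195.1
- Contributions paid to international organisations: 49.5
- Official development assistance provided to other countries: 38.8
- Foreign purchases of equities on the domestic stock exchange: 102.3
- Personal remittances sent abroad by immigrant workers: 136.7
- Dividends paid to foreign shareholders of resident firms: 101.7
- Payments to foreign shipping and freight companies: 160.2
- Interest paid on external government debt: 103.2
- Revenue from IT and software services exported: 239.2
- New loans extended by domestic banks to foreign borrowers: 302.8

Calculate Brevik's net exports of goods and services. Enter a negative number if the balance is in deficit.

Goods: -597.6 + 197.2 + 195.1 = -205.3
Services: 246.5 - 160.2 + 239.2 = 325.5
Trade balance = -205.3 + 325.5 = 120.2
(Excluded from the trade balance — capital account: capital transfers received from emigrants 25.9; financial account: purchases of foreign government bonds by domestic residents 167.2, foreign purchases of equities on the domestic stock exchange 102.3, new loans extended by domestic banks to foreign borrowers 302.8; secondary income: official foreign aid grants received (current) 55.4, contributions paid to international organisations 49.5, official development assistance provided to other countries 38.8, personal remittances sent abroad by immigrant workers 136.7; primary income: dividends paid to foreign shareholders of resident firms 101.7, interest paid on external government debt 103.2.)

120.2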